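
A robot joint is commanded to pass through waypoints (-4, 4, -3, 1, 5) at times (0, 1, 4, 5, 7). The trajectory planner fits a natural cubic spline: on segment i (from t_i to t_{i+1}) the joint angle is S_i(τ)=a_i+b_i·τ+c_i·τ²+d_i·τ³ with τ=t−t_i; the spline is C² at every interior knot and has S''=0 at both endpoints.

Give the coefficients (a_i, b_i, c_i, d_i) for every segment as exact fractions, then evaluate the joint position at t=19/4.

Δ: Δ0=8, Δ1=-7/3, Δ2=4, Δ3=2
row 1: diag=8, rhs=-62; c'=3/8, d'=-31/4
row 2: denom=8−3·3/8=55/8; d'=(38−3·-31/4)/(55/8)=98/11
row 3: denom=6−1·8/55=322/55; d'=(-12−1·98/11)/(322/55)=-25/7
back: M3=-25/7
back: M2=98/11−8/55·-25/7=66/7
back: M1=-31/4−3/8·66/7=-79/7
M: M0=0, M1=-79/7, M2=66/7, M3=-25/7, M4=0
seg 0: a=-4, c=M0/2=0, d=(M1−M0)/(6·1)=-79/42, b=Δ0−h0·(2M0+M1)/6=415/42
seg 1: a=4, c=M1/2=-79/14, d=(M2−M1)/(6·3)=145/126, b=Δ1−h1·(2M1+M2)/6=89/21
seg 2: a=-3, c=M2/2=33/7, d=(M3−M2)/(6·1)=-13/6, b=Δ2−h2·(2M2+M3)/6=61/42
seg 3: a=1, c=M3/2=-25/14, d=(M4−M3)/(6·2)=25/84, b=Δ3−h3·(2M3+M4)/6=92/21
t_q=19/4 → seg 2, τ=3/4; S=-3+61/42·τ+33/7·τ²+-13/6·τ³=-155/896

  seg 0: a=-4 b=415/42 c=0 d=-79/42
  seg 1: a=4 b=89/21 c=-79/14 d=145/126
  seg 2: a=-3 b=61/42 c=33/7 d=-13/6
  seg 3: a=1 b=92/21 c=-25/14 d=25/84
S(19/4) = -155/896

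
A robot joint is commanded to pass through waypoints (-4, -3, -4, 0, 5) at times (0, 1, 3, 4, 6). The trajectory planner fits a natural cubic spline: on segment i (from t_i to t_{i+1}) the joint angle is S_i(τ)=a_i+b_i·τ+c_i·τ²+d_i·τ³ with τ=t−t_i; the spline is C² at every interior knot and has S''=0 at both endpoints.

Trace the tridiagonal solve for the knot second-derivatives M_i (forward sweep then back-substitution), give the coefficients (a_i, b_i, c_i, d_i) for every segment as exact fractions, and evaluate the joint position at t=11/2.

Δ: Δ0=1, Δ1=-1/2, Δ2=4, Δ3=5/2
row 1: diag=6, rhs=-9; c'=1/3, d'=-3/2
row 2: denom=6−2·1/3=16/3; d'=(27−2·-3/2)/(16/3)=45/8
row 3: denom=6−1·3/16=93/16; d'=(-9−1·45/8)/(93/16)=-78/31
back: M3=-78/31
back: M2=45/8−3/16·-78/31=189/31
back: M1=-3/2−1/3·189/31=-219/62
M: M0=0, M1=-219/62, M2=189/31, M3=-78/31, M4=0
seg 0: a=-4, c=M0/2=0, d=(M1−M0)/(6·1)=-73/124, b=Δ0−h0·(2M0+M1)/6=197/124
seg 1: a=-3, c=M1/2=-219/124, d=(M2−M1)/(6·2)=199/248, b=Δ1−h1·(2M1+M2)/6=-11/62
seg 2: a=-4, c=M2/2=189/62, d=(M3−M2)/(6·1)=-89/62, b=Δ2−h2·(2M2+M3)/6=74/31
seg 3: a=0, c=M3/2=-39/31, d=(M4−M3)/(6·2)=13/62, b=Δ3−h3·(2M3+M4)/6=259/62
t_q=11/2 → seg 3, τ=3/2; S=0+259/62·τ+-39/31·τ²+13/62·τ³=2055/496

  seg 0: a=-4 b=197/124 c=0 d=-73/124
  seg 1: a=-3 b=-11/62 c=-219/124 d=199/248
  seg 2: a=-4 b=74/31 c=189/62 d=-89/62
  seg 3: a=0 b=259/62 c=-39/31 d=13/62
S(11/2) = 2055/496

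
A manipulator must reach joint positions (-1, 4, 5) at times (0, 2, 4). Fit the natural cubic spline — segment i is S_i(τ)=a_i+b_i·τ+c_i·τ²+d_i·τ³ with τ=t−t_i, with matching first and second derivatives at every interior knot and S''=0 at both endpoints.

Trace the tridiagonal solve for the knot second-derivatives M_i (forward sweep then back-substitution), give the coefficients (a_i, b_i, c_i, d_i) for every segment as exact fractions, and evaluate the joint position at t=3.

Δ: Δ0=5/2, Δ1=1/2
row 1: diag=8, rhs=-12; c'=1/4, d'=-3/2
back: M1=-3/2
M: M0=0, M1=-3/2, M2=0
seg 0: a=-1, c=M0/2=0, d=(M1−M0)/(6·2)=-1/8, b=Δ0−h0·(2M0+M1)/6=3
seg 1: a=4, c=M1/2=-3/4, d=(M2−M1)/(6·2)=1/8, b=Δ1−h1·(2M1+M2)/6=3/2
t_q=3 → seg 1, τ=1; S=4+3/2·τ+-3/4·τ²+1/8·τ³=39/8

  seg 0: a=-1 b=3 c=0 d=-1/8
  seg 1: a=4 b=3/2 c=-3/4 d=1/8
S(3) = 39/8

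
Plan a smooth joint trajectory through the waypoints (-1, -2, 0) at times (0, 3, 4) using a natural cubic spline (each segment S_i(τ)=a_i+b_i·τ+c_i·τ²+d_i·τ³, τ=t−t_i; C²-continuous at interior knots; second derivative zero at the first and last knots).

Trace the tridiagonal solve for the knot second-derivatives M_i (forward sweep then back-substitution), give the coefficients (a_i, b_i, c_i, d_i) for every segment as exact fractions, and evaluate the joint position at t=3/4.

  seg 0: a=-1 b=-29/24 c=0 d=7/72
  seg 1: a=-2 b=17/12 c=7/8 d=-7/24
S(3/4) = -955/512

Δ: Δ0=-1/3, Δ1=2
row 1: diag=8, rhs=14; c'=1/8, d'=7/4
back: M1=7/4
M: M0=0, M1=7/4, M2=0
seg 0: a=-1, c=M0/2=0, d=(M1−M0)/(6·3)=7/72, b=Δ0−h0·(2M0+M1)/6=-29/24
seg 1: a=-2, c=M1/2=7/8, d=(M2−M1)/(6·1)=-7/24, b=Δ1−h1·(2M1+M2)/6=17/12
t_q=3/4 → seg 0, τ=3/4; S=-1+-29/24·τ+0·τ²+7/72·τ³=-955/512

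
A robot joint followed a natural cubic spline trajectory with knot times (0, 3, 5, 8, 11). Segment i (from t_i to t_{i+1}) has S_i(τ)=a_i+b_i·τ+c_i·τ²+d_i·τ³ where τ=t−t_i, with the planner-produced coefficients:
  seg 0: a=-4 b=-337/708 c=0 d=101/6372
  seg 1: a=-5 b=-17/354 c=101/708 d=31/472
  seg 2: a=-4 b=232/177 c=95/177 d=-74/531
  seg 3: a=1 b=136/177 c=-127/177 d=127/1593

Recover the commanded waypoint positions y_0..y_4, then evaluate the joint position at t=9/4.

y_0=-4 y_1=-5 y_2=-4 y_3=1 y_4=-1
S(9/4) = -73865/15104

y_0 = S_0(0) = a_0 = -4
y_1 = S_1(0) = a_1 = -5
y_2 = S_2(0) = a_2 = -4
y_3 = S_3(0) = a_3 = 1
y_4 = S_3(3) = -1
t_q=9/4 is in segment 0 (τ=9/4); S_0(τ)=-73865/15104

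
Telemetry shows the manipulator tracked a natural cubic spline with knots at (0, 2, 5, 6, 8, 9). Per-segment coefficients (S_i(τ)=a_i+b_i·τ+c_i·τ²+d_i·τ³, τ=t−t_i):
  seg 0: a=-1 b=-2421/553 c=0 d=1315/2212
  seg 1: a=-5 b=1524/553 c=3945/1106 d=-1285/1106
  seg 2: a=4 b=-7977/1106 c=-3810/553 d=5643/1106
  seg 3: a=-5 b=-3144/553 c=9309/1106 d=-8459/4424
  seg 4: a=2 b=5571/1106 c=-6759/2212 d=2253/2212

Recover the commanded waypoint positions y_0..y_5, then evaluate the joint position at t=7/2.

y_0=-1 y_1=-5 y_2=4 y_3=-5 y_4=2 y_5=5
S(7/2) = 4093/1264

y_0 = S_0(0) = a_0 = -1
y_1 = S_1(0) = a_1 = -5
y_2 = S_2(0) = a_2 = 4
y_3 = S_3(0) = a_3 = -5
y_4 = S_4(0) = a_4 = 2
y_5 = S_4(1) = 5
t_q=7/2 is in segment 1 (τ=3/2); S_1(τ)=4093/1264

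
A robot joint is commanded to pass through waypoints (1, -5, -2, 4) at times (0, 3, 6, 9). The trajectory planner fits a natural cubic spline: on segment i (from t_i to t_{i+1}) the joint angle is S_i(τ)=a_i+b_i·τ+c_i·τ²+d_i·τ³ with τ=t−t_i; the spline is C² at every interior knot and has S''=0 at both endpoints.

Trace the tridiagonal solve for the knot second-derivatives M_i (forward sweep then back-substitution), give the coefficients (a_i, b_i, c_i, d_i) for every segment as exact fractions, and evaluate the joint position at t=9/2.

Δ: Δ0=-2, Δ1=1, Δ2=2
row 1: diag=12, rhs=18; c'=1/4, d'=3/2
row 2: denom=12−3·1/4=45/4; d'=(6−3·3/2)/(45/4)=2/15
back: M2=2/15
back: M1=3/2−1/4·2/15=22/15
M: M0=0, M1=22/15, M2=2/15, M3=0
seg 0: a=1, c=M0/2=0, d=(M1−M0)/(6·3)=11/135, b=Δ0−h0·(2M0+M1)/6=-41/15
seg 1: a=-5, c=M1/2=11/15, d=(M2−M1)/(6·3)=-2/27, b=Δ1−h1·(2M1+M2)/6=-8/15
seg 2: a=-2, c=M2/2=1/15, d=(M3−M2)/(6·3)=-1/135, b=Δ2−h2·(2M2+M3)/6=28/15
t_q=9/2 → seg 1, τ=3/2; S=-5+-8/15·τ+11/15·τ²+-2/27·τ³=-22/5

  seg 0: a=1 b=-41/15 c=0 d=11/135
  seg 1: a=-5 b=-8/15 c=11/15 d=-2/27
  seg 2: a=-2 b=28/15 c=1/15 d=-1/135
S(9/2) = -22/5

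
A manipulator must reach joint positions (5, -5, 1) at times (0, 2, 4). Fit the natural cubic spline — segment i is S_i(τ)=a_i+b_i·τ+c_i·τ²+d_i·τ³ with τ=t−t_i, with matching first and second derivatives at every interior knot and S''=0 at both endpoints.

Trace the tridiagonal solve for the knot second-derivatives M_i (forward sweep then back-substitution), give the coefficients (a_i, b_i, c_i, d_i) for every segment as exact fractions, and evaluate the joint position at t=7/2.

Δ: Δ0=-5, Δ1=3
row 1: diag=8, rhs=48; c'=1/4, d'=6
back: M1=6
M: M0=0, M1=6, M2=0
seg 0: a=5, c=M0/2=0, d=(M1−M0)/(6·2)=1/2, b=Δ0−h0·(2M0+M1)/6=-7
seg 1: a=-5, c=M1/2=3, d=(M2−M1)/(6·2)=-1/2, b=Δ1−h1·(2M1+M2)/6=-1
t_q=7/2 → seg 1, τ=3/2; S=-5+-1·τ+3·τ²+-1/2·τ³=-23/16

  seg 0: a=5 b=-7 c=0 d=1/2
  seg 1: a=-5 b=-1 c=3 d=-1/2
S(7/2) = -23/16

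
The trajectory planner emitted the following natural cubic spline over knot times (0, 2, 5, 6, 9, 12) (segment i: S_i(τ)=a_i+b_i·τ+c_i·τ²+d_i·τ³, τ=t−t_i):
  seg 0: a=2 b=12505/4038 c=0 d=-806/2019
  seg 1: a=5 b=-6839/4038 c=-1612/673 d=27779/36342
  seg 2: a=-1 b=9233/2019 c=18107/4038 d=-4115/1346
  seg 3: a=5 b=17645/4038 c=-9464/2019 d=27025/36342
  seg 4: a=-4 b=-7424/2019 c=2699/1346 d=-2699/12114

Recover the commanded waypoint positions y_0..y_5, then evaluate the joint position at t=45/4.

y_0=2 y_1=5 y_2=-1 y_3=5 y_4=-4 y_5=-3
S(45/4) = -401423/86144

y_0 = S_0(0) = a_0 = 2
y_1 = S_1(0) = a_1 = 5
y_2 = S_2(0) = a_2 = -1
y_3 = S_3(0) = a_3 = 5
y_4 = S_4(0) = a_4 = -4
y_5 = S_4(3) = -3
t_q=45/4 is in segment 4 (τ=9/4); S_4(τ)=-401423/86144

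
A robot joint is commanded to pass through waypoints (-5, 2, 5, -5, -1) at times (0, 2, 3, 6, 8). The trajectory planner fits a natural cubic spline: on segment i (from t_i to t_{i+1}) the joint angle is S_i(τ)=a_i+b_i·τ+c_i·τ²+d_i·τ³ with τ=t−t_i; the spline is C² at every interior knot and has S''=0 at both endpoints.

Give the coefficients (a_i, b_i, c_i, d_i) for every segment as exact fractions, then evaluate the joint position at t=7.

  seg 0: a=-5 b=4105/1248 c=0 d=263/4992
  seg 1: a=2 b=2447/624 c=263/832 d=-3089/2496
  seg 2: a=5 b=2099/2496 c=-1413/416 d=385/576
  seg 3: a=-5 b=-931/624 c=2179/832 d=-2179/4992
S(7) = -7171/1664

Δ: Δ0=7/2, Δ1=3, Δ2=-10/3, Δ3=2
row 1: diag=6, rhs=-3; c'=1/6, d'=-1/2
row 2: denom=8−1·1/6=47/6; d'=(-38−1·-1/2)/(47/6)=-225/47
row 3: denom=10−3·18/47=416/47; d'=(32−3·-225/47)/(416/47)=2179/416
back: M3=2179/416
back: M2=-225/47−18/47·2179/416=-1413/208
back: M1=-1/2−1/6·-1413/208=263/416
M: M0=0, M1=263/416, M2=-1413/208, M3=2179/416, M4=0
seg 0: a=-5, c=M0/2=0, d=(M1−M0)/(6·2)=263/4992, b=Δ0−h0·(2M0+M1)/6=4105/1248
seg 1: a=2, c=M1/2=263/832, d=(M2−M1)/(6·1)=-3089/2496, b=Δ1−h1·(2M1+M2)/6=2447/624
seg 2: a=5, c=M2/2=-1413/416, d=(M3−M2)/(6·3)=385/576, b=Δ2−h2·(2M2+M3)/6=2099/2496
seg 3: a=-5, c=M3/2=2179/832, d=(M4−M3)/(6·2)=-2179/4992, b=Δ3−h3·(2M3+M4)/6=-931/624
t_q=7 → seg 3, τ=1; S=-5+-931/624·τ+2179/832·τ²+-2179/4992·τ³=-7171/1664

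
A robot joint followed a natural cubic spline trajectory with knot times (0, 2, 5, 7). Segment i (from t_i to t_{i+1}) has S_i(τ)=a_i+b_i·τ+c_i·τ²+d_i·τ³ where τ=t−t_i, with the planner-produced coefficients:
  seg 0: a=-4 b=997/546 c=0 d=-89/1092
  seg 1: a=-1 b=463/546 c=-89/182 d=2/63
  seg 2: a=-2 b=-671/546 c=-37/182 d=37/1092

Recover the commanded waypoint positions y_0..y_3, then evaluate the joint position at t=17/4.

y_0 = S_0(0) = a_0 = -4
y_1 = S_1(0) = a_1 = -1
y_2 = S_2(0) = a_2 = -2
y_3 = S_2(2) = -5
t_q=17/4 is in segment 1 (τ=9/4); S_1(τ)=-439/364

y_0=-4 y_1=-1 y_2=-2 y_3=-5
S(17/4) = -439/364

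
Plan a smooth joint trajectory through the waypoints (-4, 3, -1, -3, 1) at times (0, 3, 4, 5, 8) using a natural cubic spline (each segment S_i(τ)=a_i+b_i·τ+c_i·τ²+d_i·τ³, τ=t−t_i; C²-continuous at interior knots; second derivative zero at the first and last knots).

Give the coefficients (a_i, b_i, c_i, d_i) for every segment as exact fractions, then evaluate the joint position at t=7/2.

  seg 0: a=-4 b=1187/240 c=0 d=-209/720
  seg 1: a=3 b=-347/120 c=-209/80 d=361/240
  seg 2: a=-1 b=-173/48 c=19/10 d=-71/240
  seg 3: a=-3 b=-83/120 c=81/80 d=-9/80
S(7/2) = 697/640

Δ: Δ0=7/3, Δ1=-4, Δ2=-2, Δ3=4/3
row 1: diag=8, rhs=-38; c'=1/8, d'=-19/4
row 2: denom=4−1·1/8=31/8; d'=(12−1·-19/4)/(31/8)=134/31
row 3: denom=8−1·8/31=240/31; d'=(20−1·134/31)/(240/31)=81/40
back: M3=81/40
back: M2=134/31−8/31·81/40=19/5
back: M1=-19/4−1/8·19/5=-209/40
M: M0=0, M1=-209/40, M2=19/5, M3=81/40, M4=0
seg 0: a=-4, c=M0/2=0, d=(M1−M0)/(6·3)=-209/720, b=Δ0−h0·(2M0+M1)/6=1187/240
seg 1: a=3, c=M1/2=-209/80, d=(M2−M1)/(6·1)=361/240, b=Δ1−h1·(2M1+M2)/6=-347/120
seg 2: a=-1, c=M2/2=19/10, d=(M3−M2)/(6·1)=-71/240, b=Δ2−h2·(2M2+M3)/6=-173/48
seg 3: a=-3, c=M3/2=81/80, d=(M4−M3)/(6·3)=-9/80, b=Δ3−h3·(2M3+M4)/6=-83/120
t_q=7/2 → seg 1, τ=1/2; S=3+-347/120·τ+-209/80·τ²+361/240·τ³=697/640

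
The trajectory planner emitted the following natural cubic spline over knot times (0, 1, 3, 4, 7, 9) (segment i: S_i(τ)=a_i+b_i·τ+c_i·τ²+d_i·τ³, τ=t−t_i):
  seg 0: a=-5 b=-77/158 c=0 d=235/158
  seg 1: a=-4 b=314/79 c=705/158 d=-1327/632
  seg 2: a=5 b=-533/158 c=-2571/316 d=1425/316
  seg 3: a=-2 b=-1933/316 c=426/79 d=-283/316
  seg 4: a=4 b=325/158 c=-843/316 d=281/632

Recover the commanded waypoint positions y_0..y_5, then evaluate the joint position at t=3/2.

y_0 = S_0(0) = a_0 = -5
y_1 = S_1(0) = a_1 = -4
y_2 = S_2(0) = a_2 = 5
y_3 = S_3(0) = a_3 = -2
y_4 = S_4(0) = a_4 = 4
y_5 = S_4(2) = 1
t_q=3/2 is in segment 1 (τ=1/2); S_1(τ)=-5863/5056

y_0=-5 y_1=-4 y_2=5 y_3=-2 y_4=4 y_5=1
S(3/2) = -5863/5056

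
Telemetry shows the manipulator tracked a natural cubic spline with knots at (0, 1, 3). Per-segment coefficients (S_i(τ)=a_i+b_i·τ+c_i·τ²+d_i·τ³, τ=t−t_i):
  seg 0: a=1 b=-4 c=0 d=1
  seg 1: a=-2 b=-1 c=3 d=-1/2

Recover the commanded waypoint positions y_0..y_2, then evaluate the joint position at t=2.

y_0=1 y_1=-2 y_2=4
S(2) = -1/2

y_0 = S_0(0) = a_0 = 1
y_1 = S_1(0) = a_1 = -2
y_2 = S_1(2) = 4
t_q=2 is in segment 1 (τ=1); S_1(τ)=-1/2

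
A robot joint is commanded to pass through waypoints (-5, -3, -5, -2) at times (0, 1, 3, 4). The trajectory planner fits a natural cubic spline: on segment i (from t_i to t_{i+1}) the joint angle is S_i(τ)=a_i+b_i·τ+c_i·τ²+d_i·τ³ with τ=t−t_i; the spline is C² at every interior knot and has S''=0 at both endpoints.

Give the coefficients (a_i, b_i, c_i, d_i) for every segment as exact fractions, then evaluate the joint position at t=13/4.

Δ: Δ0=2, Δ1=-1, Δ2=3
row 1: diag=6, rhs=-18; c'=1/3, d'=-3
row 2: denom=6−2·1/3=16/3; d'=(24−2·-3)/(16/3)=45/8
back: M2=45/8
back: M1=-3−1/3·45/8=-39/8
M: M0=0, M1=-39/8, M2=45/8, M3=0
seg 0: a=-5, c=M0/2=0, d=(M1−M0)/(6·1)=-13/16, b=Δ0−h0·(2M0+M1)/6=45/16
seg 1: a=-3, c=M1/2=-39/16, d=(M2−M1)/(6·2)=7/8, b=Δ1−h1·(2M1+M2)/6=3/8
seg 2: a=-5, c=M2/2=45/16, d=(M3−M2)/(6·1)=-15/16, b=Δ2−h2·(2M2+M3)/6=9/8
t_q=13/4 → seg 2, τ=1/4; S=-5+9/8·τ+45/16·τ²+-15/16·τ³=-4667/1024

  seg 0: a=-5 b=45/16 c=0 d=-13/16
  seg 1: a=-3 b=3/8 c=-39/16 d=7/8
  seg 2: a=-5 b=9/8 c=45/16 d=-15/16
S(13/4) = -4667/1024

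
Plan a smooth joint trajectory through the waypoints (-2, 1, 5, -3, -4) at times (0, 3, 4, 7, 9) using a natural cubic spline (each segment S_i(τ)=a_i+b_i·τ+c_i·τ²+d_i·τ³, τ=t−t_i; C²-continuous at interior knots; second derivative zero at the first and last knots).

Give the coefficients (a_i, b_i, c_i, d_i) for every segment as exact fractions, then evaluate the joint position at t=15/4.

  seg 0: a=-2 b=-601/1116 c=0 d=1717/10044
  seg 1: a=1 b=2275/558 c=1717/1116 d=-601/372
  seg 2: a=5 b=2575/1116 c=-923/279 d=5525/10044
  seg 3: a=-3 b=-1501/558 c=611/372 d=-611/2232
S(15/4) = 100985/23808

Δ: Δ0=1, Δ1=4, Δ2=-8/3, Δ3=-1/2
row 1: diag=8, rhs=18; c'=1/8, d'=9/4
row 2: denom=8−1·1/8=63/8; d'=(-40−1·9/4)/(63/8)=-338/63
row 3: denom=10−3·8/21=62/7; d'=(13−3·-338/63)/(62/7)=611/186
back: M3=611/186
back: M2=-338/63−8/21·611/186=-1846/279
back: M1=9/4−1/8·-1846/279=1717/558
M: M0=0, M1=1717/558, M2=-1846/279, M3=611/186, M4=0
seg 0: a=-2, c=M0/2=0, d=(M1−M0)/(6·3)=1717/10044, b=Δ0−h0·(2M0+M1)/6=-601/1116
seg 1: a=1, c=M1/2=1717/1116, d=(M2−M1)/(6·1)=-601/372, b=Δ1−h1·(2M1+M2)/6=2275/558
seg 2: a=5, c=M2/2=-923/279, d=(M3−M2)/(6·3)=5525/10044, b=Δ2−h2·(2M2+M3)/6=2575/1116
seg 3: a=-3, c=M3/2=611/372, d=(M4−M3)/(6·2)=-611/2232, b=Δ3−h3·(2M3+M4)/6=-1501/558
t_q=15/4 → seg 1, τ=3/4; S=1+2275/558·τ+1717/1116·τ²+-601/372·τ³=100985/23808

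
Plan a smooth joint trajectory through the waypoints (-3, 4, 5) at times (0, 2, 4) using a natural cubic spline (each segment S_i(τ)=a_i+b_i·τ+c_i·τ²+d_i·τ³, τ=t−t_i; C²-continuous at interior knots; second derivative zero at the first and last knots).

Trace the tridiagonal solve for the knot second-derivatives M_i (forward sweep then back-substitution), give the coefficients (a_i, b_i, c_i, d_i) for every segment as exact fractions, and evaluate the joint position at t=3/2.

  seg 0: a=-3 b=17/4 c=0 d=-3/16
  seg 1: a=4 b=2 c=-9/8 d=3/16
S(3/2) = 351/128

Δ: Δ0=7/2, Δ1=1/2
row 1: diag=8, rhs=-18; c'=1/4, d'=-9/4
back: M1=-9/4
M: M0=0, M1=-9/4, M2=0
seg 0: a=-3, c=M0/2=0, d=(M1−M0)/(6·2)=-3/16, b=Δ0−h0·(2M0+M1)/6=17/4
seg 1: a=4, c=M1/2=-9/8, d=(M2−M1)/(6·2)=3/16, b=Δ1−h1·(2M1+M2)/6=2
t_q=3/2 → seg 0, τ=3/2; S=-3+17/4·τ+0·τ²+-3/16·τ³=351/128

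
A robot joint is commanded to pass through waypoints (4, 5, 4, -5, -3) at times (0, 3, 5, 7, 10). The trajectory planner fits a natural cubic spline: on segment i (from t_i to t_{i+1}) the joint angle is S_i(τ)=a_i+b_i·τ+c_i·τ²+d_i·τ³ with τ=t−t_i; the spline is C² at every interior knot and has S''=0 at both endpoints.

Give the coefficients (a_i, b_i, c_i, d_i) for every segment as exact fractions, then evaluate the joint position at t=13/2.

Δ: Δ0=1/3, Δ1=-1/2, Δ2=-9/2, Δ3=2/3
row 1: diag=10, rhs=-5; c'=1/5, d'=-1/2
row 2: denom=8−2·1/5=38/5; d'=(-24−2·-1/2)/(38/5)=-115/38
row 3: denom=10−2·5/19=180/19; d'=(31−2·-115/38)/(180/19)=176/45
back: M3=176/45
back: M2=-115/38−5/19·176/45=-73/18
back: M1=-1/2−1/5·-73/18=14/45
M: M0=0, M1=14/45, M2=-73/18, M3=176/45, M4=0
seg 0: a=4, c=M0/2=0, d=(M1−M0)/(6·3)=7/405, b=Δ0−h0·(2M0+M1)/6=8/45
seg 1: a=5, c=M1/2=7/45, d=(M2−M1)/(6·2)=-131/360, b=Δ1−h1·(2M1+M2)/6=29/45
seg 2: a=4, c=M2/2=-73/36, d=(M3−M2)/(6·2)=239/360, b=Δ2−h2·(2M2+M3)/6=-31/10
seg 3: a=-5, c=M3/2=88/45, d=(M4−M3)/(6·3)=-88/405, b=Δ3−h3·(2M3+M4)/6=-146/45
t_q=13/2 → seg 2, τ=3/2; S=4+-31/10·τ+-73/36·τ²+239/360·τ³=-951/320

  seg 0: a=4 b=8/45 c=0 d=7/405
  seg 1: a=5 b=29/45 c=7/45 d=-131/360
  seg 2: a=4 b=-31/10 c=-73/36 d=239/360
  seg 3: a=-5 b=-146/45 c=88/45 d=-88/405
S(13/2) = -951/320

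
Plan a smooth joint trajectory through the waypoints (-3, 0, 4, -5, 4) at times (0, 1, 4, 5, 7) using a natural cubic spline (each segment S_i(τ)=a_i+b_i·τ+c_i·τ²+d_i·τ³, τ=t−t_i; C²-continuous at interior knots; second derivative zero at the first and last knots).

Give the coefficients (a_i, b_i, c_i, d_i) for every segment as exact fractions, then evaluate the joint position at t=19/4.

  seg 0: a=-3 b=701/276 c=0 d=127/276
  seg 1: a=0 b=541/138 c=127/92 d=-619/828
  seg 2: a=4 b=-2203/276 c=-123/23 d=1195/276
  seg 3: a=-5 b=-785/138 c=703/92 d=-703/552
S(19/4) = -811/256

Δ: Δ0=3, Δ1=4/3, Δ2=-9, Δ3=9/2
row 1: diag=8, rhs=-10; c'=3/8, d'=-5/4
row 2: denom=8−3·3/8=55/8; d'=(-62−3·-5/4)/(55/8)=-466/55
row 3: denom=6−1·8/55=322/55; d'=(81−1·-466/55)/(322/55)=703/46
back: M3=703/46
back: M2=-466/55−8/55·703/46=-246/23
back: M1=-5/4−3/8·-246/23=127/46
M: M0=0, M1=127/46, M2=-246/23, M3=703/46, M4=0
seg 0: a=-3, c=M0/2=0, d=(M1−M0)/(6·1)=127/276, b=Δ0−h0·(2M0+M1)/6=701/276
seg 1: a=0, c=M1/2=127/92, d=(M2−M1)/(6·3)=-619/828, b=Δ1−h1·(2M1+M2)/6=541/138
seg 2: a=4, c=M2/2=-123/23, d=(M3−M2)/(6·1)=1195/276, b=Δ2−h2·(2M2+M3)/6=-2203/276
seg 3: a=-5, c=M3/2=703/92, d=(M4−M3)/(6·2)=-703/552, b=Δ3−h3·(2M3+M4)/6=-785/138
t_q=19/4 → seg 2, τ=3/4; S=4+-2203/276·τ+-123/23·τ²+1195/276·τ³=-811/256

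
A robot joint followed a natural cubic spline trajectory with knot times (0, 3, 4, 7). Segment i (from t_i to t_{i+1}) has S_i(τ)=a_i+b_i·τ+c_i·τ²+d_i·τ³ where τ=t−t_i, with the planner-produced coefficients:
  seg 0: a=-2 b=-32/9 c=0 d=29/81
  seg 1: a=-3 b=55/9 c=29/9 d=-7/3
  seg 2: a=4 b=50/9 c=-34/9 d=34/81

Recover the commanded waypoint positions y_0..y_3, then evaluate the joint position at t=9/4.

y_0=-2 y_1=-3 y_2=4 y_3=-2
S(9/4) = -379/64

y_0 = S_0(0) = a_0 = -2
y_1 = S_1(0) = a_1 = -3
y_2 = S_2(0) = a_2 = 4
y_3 = S_2(3) = -2
t_q=9/4 is in segment 0 (τ=9/4); S_0(τ)=-379/64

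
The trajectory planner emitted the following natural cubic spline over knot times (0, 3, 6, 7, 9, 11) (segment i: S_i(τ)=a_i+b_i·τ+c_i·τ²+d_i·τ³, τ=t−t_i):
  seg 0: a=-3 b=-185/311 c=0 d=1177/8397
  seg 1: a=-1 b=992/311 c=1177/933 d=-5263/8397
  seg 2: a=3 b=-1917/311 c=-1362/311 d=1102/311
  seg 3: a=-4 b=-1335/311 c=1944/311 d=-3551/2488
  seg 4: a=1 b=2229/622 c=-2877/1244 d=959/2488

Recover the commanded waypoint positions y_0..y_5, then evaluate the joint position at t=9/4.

y_0=-3 y_1=-1 y_2=3 y_3=-4 y_4=1 y_5=2
S(9/4) = -54573/19904

y_0 = S_0(0) = a_0 = -3
y_1 = S_1(0) = a_1 = -1
y_2 = S_2(0) = a_2 = 3
y_3 = S_3(0) = a_3 = -4
y_4 = S_4(0) = a_4 = 1
y_5 = S_4(2) = 2
t_q=9/4 is in segment 0 (τ=9/4); S_0(τ)=-54573/19904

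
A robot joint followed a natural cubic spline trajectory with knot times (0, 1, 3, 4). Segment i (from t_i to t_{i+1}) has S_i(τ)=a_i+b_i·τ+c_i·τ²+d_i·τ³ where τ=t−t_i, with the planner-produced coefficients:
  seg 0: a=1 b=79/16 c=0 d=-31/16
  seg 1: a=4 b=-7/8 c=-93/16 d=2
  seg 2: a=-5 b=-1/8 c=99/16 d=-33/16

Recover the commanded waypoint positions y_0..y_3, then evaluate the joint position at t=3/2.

y_0=1 y_1=4 y_2=-5 y_3=-1
S(3/2) = 151/64

y_0 = S_0(0) = a_0 = 1
y_1 = S_1(0) = a_1 = 4
y_2 = S_2(0) = a_2 = -5
y_3 = S_2(1) = -1
t_q=3/2 is in segment 1 (τ=1/2); S_1(τ)=151/64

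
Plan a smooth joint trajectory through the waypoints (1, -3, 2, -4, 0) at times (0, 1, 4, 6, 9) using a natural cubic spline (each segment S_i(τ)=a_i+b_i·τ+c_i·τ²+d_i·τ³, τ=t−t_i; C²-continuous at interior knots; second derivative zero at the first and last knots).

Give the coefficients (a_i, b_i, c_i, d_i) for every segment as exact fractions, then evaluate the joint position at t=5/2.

  seg 0: a=1 b=-1711/339 c=0 d=355/339
  seg 1: a=-3 b=-646/339 c=355/113 d=-1984/3051
  seg 2: a=2 b=-208/339 c=-919/339 d=343/452
  seg 3: a=-4 b=-797/339 c=1249/678 d=-1249/6102
S(5/2) = -445/452

Δ: Δ0=-4, Δ1=5/3, Δ2=-3, Δ3=4/3
row 1: diag=8, rhs=34; c'=3/8, d'=17/4
row 2: denom=10−3·3/8=71/8; d'=(-28−3·17/4)/(71/8)=-326/71
row 3: denom=10−2·16/71=678/71; d'=(26−2·-326/71)/(678/71)=1249/339
back: M3=1249/339
back: M2=-326/71−16/71·1249/339=-1838/339
back: M1=17/4−3/8·-1838/339=710/113
M: M0=0, M1=710/113, M2=-1838/339, M3=1249/339, M4=0
seg 0: a=1, c=M0/2=0, d=(M1−M0)/(6·1)=355/339, b=Δ0−h0·(2M0+M1)/6=-1711/339
seg 1: a=-3, c=M1/2=355/113, d=(M2−M1)/(6·3)=-1984/3051, b=Δ1−h1·(2M1+M2)/6=-646/339
seg 2: a=2, c=M2/2=-919/339, d=(M3−M2)/(6·2)=343/452, b=Δ2−h2·(2M2+M3)/6=-208/339
seg 3: a=-4, c=M3/2=1249/678, d=(M4−M3)/(6·3)=-1249/6102, b=Δ3−h3·(2M3+M4)/6=-797/339
t_q=5/2 → seg 1, τ=3/2; S=-3+-646/339·τ+355/113·τ²+-1984/3051·τ³=-445/452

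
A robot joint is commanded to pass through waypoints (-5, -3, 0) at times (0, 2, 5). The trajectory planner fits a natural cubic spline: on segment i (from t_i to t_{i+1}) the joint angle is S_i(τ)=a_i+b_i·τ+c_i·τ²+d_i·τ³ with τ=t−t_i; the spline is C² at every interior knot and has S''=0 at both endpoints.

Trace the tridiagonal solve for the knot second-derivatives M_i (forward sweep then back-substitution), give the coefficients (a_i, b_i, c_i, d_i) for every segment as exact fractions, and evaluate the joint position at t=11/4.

  seg 0: a=-5 b=1 c=0 d=0
  seg 1: a=-3 b=1 c=0 d=0
S(11/4) = -9/4

Δ: Δ0=1, Δ1=1
row 1: diag=10, rhs=0; c'=3/10, d'=0
back: M1=0
M: M0=0, M1=0, M2=0
seg 0: a=-5, c=M0/2=0, d=(M1−M0)/(6·2)=0, b=Δ0−h0·(2M0+M1)/6=1
seg 1: a=-3, c=M1/2=0, d=(M2−M1)/(6·3)=0, b=Δ1−h1·(2M1+M2)/6=1
t_q=11/4 → seg 1, τ=3/4; S=-3+1·τ+0·τ²+0·τ³=-9/4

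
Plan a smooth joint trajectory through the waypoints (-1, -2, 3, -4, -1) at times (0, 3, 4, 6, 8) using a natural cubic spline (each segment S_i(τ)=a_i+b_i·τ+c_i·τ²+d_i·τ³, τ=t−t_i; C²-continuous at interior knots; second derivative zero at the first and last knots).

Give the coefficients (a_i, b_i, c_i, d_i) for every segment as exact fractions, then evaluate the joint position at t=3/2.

  seg 0: a=-1 b=-1579/516 c=0 d=469/1548
  seg 1: a=-2 b=1321/258 c=469/172 d=-1469/516
  seg 2: a=3 b=1049/516 c=-250/43 d=3145/2064
  seg 3: a=-4 b=-379/129 c=1145/344 d=-1145/2064
S(3/2) = -6285/1376

Δ: Δ0=-1/3, Δ1=5, Δ2=-7/2, Δ3=3/2
row 1: diag=8, rhs=32; c'=1/8, d'=4
row 2: denom=6−1·1/8=47/8; d'=(-51−1·4)/(47/8)=-440/47
row 3: denom=8−2·16/47=344/47; d'=(30−2·-440/47)/(344/47)=1145/172
back: M3=1145/172
back: M2=-440/47−16/47·1145/172=-500/43
back: M1=4−1/8·-500/43=469/86
M: M0=0, M1=469/86, M2=-500/43, M3=1145/172, M4=0
seg 0: a=-1, c=M0/2=0, d=(M1−M0)/(6·3)=469/1548, b=Δ0−h0·(2M0+M1)/6=-1579/516
seg 1: a=-2, c=M1/2=469/172, d=(M2−M1)/(6·1)=-1469/516, b=Δ1−h1·(2M1+M2)/6=1321/258
seg 2: a=3, c=M2/2=-250/43, d=(M3−M2)/(6·2)=3145/2064, b=Δ2−h2·(2M2+M3)/6=1049/516
seg 3: a=-4, c=M3/2=1145/344, d=(M4−M3)/(6·2)=-1145/2064, b=Δ3−h3·(2M3+M4)/6=-379/129
t_q=3/2 → seg 0, τ=3/2; S=-1+-1579/516·τ+0·τ²+469/1548·τ³=-6285/1376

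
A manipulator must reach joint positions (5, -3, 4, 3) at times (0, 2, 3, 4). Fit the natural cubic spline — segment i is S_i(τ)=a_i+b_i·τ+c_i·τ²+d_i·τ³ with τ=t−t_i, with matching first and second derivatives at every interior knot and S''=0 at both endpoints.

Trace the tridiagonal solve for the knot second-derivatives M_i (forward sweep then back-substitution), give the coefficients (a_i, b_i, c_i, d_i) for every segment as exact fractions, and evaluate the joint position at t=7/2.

Δ: Δ0=-4, Δ1=7, Δ2=-1
row 1: diag=6, rhs=66; c'=1/6, d'=11
row 2: denom=4−1·1/6=23/6; d'=(-48−1·11)/(23/6)=-354/23
back: M2=-354/23
back: M1=11−1/6·-354/23=312/23
M: M0=0, M1=312/23, M2=-354/23, M3=0
seg 0: a=5, c=M0/2=0, d=(M1−M0)/(6·2)=26/23, b=Δ0−h0·(2M0+M1)/6=-196/23
seg 1: a=-3, c=M1/2=156/23, d=(M2−M1)/(6·1)=-111/23, b=Δ1−h1·(2M1+M2)/6=116/23
seg 2: a=4, c=M2/2=-177/23, d=(M3−M2)/(6·1)=59/23, b=Δ2−h2·(2M2+M3)/6=95/23
t_q=7/2 → seg 2, τ=1/2; S=4+95/23·τ+-177/23·τ²+59/23·τ³=821/184

  seg 0: a=5 b=-196/23 c=0 d=26/23
  seg 1: a=-3 b=116/23 c=156/23 d=-111/23
  seg 2: a=4 b=95/23 c=-177/23 d=59/23
S(7/2) = 821/184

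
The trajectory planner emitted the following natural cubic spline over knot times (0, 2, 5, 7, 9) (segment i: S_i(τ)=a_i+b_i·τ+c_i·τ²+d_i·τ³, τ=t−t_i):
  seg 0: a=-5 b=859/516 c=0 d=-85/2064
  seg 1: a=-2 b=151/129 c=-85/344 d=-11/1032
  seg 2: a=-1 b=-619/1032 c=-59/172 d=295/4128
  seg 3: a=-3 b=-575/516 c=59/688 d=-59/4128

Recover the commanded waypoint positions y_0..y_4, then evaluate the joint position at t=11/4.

y_0 = S_0(0) = a_0 = -5
y_1 = S_1(0) = a_1 = -2
y_2 = S_2(0) = a_2 = -1
y_3 = S_3(0) = a_3 = -3
y_4 = S_3(2) = -5
t_q=11/4 is in segment 1 (τ=3/4); S_1(τ)=-27863/22016

y_0=-5 y_1=-2 y_2=-1 y_3=-3 y_4=-5
S(11/4) = -27863/22016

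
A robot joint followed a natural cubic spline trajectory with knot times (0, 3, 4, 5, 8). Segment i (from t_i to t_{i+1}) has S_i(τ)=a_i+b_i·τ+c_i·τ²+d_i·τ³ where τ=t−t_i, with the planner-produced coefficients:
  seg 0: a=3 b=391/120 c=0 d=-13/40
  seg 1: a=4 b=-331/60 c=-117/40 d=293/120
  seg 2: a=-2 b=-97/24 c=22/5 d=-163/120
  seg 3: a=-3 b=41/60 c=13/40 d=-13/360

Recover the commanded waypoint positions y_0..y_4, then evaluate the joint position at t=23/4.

y_0=3 y_1=4 y_2=-2 y_3=-3 y_4=1
S(23/4) = -5939/2560

y_0 = S_0(0) = a_0 = 3
y_1 = S_1(0) = a_1 = 4
y_2 = S_2(0) = a_2 = -2
y_3 = S_3(0) = a_3 = -3
y_4 = S_3(3) = 1
t_q=23/4 is in segment 3 (τ=3/4); S_3(τ)=-5939/2560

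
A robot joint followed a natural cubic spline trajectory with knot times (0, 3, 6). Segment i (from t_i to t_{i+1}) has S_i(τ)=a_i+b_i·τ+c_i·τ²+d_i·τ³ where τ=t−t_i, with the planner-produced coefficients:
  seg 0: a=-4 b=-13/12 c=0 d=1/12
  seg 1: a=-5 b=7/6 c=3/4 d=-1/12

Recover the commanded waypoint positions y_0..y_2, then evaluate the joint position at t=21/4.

y_0=-4 y_1=-5 y_2=3
S(21/4) = 121/256

y_0 = S_0(0) = a_0 = -4
y_1 = S_1(0) = a_1 = -5
y_2 = S_1(3) = 3
t_q=21/4 is in segment 1 (τ=9/4); S_1(τ)=121/256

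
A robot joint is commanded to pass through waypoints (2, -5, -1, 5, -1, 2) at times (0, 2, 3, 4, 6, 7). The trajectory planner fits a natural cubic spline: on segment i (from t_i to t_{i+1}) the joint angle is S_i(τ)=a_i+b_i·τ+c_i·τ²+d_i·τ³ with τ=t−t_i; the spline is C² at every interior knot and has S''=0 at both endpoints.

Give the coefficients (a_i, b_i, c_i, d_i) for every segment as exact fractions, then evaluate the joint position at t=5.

  seg 0: a=2 b=-201/35 c=0 d=157/280
  seg 1: a=-5 b=69/70 c=471/140 d=-7/20
  seg 2: a=-1 b=933/140 c=81/35 d=-417/140
  seg 3: a=5 b=33/14 c=-927/140 d=69/35
  seg 4: a=-1 b=-33/70 c=729/140 d=-243/140
S(5) = 379/140

Δ: Δ0=-7/2, Δ1=4, Δ2=6, Δ3=-3, Δ4=3
row 1: diag=6, rhs=45; c'=1/6, d'=15/2
row 2: denom=4−1·1/6=23/6; d'=(12−1·15/2)/(23/6)=27/23
row 3: denom=6−1·6/23=132/23; d'=(-54−1·27/23)/(132/23)=-423/44
row 4: denom=6−2·23/66=175/33; d'=(36−2·-423/44)/(175/33)=729/70
back: M4=729/70
back: M3=-423/44−23/66·729/70=-927/70
back: M2=27/23−6/23·-927/70=162/35
back: M1=15/2−1/6·162/35=471/70
M: M0=0, M1=471/70, M2=162/35, M3=-927/70, M4=729/70, M5=0
seg 0: a=2, c=M0/2=0, d=(M1−M0)/(6·2)=157/280, b=Δ0−h0·(2M0+M1)/6=-201/35
seg 1: a=-5, c=M1/2=471/140, d=(M2−M1)/(6·1)=-7/20, b=Δ1−h1·(2M1+M2)/6=69/70
seg 2: a=-1, c=M2/2=81/35, d=(M3−M2)/(6·1)=-417/140, b=Δ2−h2·(2M2+M3)/6=933/140
seg 3: a=5, c=M3/2=-927/140, d=(M4−M3)/(6·2)=69/35, b=Δ3−h3·(2M3+M4)/6=33/14
seg 4: a=-1, c=M4/2=729/140, d=(M5−M4)/(6·1)=-243/140, b=Δ4−h4·(2M4+M5)/6=-33/70
t_q=5 → seg 3, τ=1; S=5+33/14·τ+-927/140·τ²+69/35·τ³=379/140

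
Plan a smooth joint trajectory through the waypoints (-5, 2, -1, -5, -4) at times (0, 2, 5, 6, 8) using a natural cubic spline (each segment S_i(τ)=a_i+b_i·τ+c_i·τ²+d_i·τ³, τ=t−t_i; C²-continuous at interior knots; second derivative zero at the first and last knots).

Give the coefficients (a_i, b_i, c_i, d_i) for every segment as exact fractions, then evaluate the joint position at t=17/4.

  seg 0: a=-5 b=109/26 c=0 d=-9/52
  seg 1: a=2 b=55/26 c=-27/26 d=0
  seg 2: a=-1 b=-107/26 c=-27/26 d=15/13
  seg 3: a=-5 b=-71/26 c=63/26 d=-21/52
S(17/4) = 625/416

Δ: Δ0=7/2, Δ1=-1, Δ2=-4, Δ3=1/2
row 1: diag=10, rhs=-27; c'=3/10, d'=-27/10
row 2: denom=8−3·3/10=71/10; d'=(-18−3·-27/10)/(71/10)=-99/71
row 3: denom=6−1·10/71=416/71; d'=(27−1·-99/71)/(416/71)=63/13
back: M3=63/13
back: M2=-99/71−10/71·63/13=-27/13
back: M1=-27/10−3/10·-27/13=-27/13
M: M0=0, M1=-27/13, M2=-27/13, M3=63/13, M4=0
seg 0: a=-5, c=M0/2=0, d=(M1−M0)/(6·2)=-9/52, b=Δ0−h0·(2M0+M1)/6=109/26
seg 1: a=2, c=M1/2=-27/26, d=(M2−M1)/(6·3)=0, b=Δ1−h1·(2M1+M2)/6=55/26
seg 2: a=-1, c=M2/2=-27/26, d=(M3−M2)/(6·1)=15/13, b=Δ2−h2·(2M2+M3)/6=-107/26
seg 3: a=-5, c=M3/2=63/26, d=(M4−M3)/(6·2)=-21/52, b=Δ3−h3·(2M3+M4)/6=-71/26
t_q=17/4 → seg 1, τ=9/4; S=2+55/26·τ+-27/26·τ²+0·τ³=625/416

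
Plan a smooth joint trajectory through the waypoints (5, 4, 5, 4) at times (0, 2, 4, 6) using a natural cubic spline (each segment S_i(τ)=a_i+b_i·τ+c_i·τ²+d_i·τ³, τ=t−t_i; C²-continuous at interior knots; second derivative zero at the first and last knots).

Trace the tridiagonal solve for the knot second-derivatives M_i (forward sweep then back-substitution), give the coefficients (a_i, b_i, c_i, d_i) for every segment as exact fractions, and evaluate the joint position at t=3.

  seg 0: a=5 b=-5/6 c=0 d=1/12
  seg 1: a=4 b=1/6 c=1/2 d=-1/6
  seg 2: a=5 b=1/6 c=-1/2 d=1/12
S(3) = 9/2

Δ: Δ0=-1/2, Δ1=1/2, Δ2=-1/2
row 1: diag=8, rhs=6; c'=1/4, d'=3/4
row 2: denom=8−2·1/4=15/2; d'=(-6−2·3/4)/(15/2)=-1
back: M2=-1
back: M1=3/4−1/4·-1=1
M: M0=0, M1=1, M2=-1, M3=0
seg 0: a=5, c=M0/2=0, d=(M1−M0)/(6·2)=1/12, b=Δ0−h0·(2M0+M1)/6=-5/6
seg 1: a=4, c=M1/2=1/2, d=(M2−M1)/(6·2)=-1/6, b=Δ1−h1·(2M1+M2)/6=1/6
seg 2: a=5, c=M2/2=-1/2, d=(M3−M2)/(6·2)=1/12, b=Δ2−h2·(2M2+M3)/6=1/6
t_q=3 → seg 1, τ=1; S=4+1/6·τ+1/2·τ²+-1/6·τ³=9/2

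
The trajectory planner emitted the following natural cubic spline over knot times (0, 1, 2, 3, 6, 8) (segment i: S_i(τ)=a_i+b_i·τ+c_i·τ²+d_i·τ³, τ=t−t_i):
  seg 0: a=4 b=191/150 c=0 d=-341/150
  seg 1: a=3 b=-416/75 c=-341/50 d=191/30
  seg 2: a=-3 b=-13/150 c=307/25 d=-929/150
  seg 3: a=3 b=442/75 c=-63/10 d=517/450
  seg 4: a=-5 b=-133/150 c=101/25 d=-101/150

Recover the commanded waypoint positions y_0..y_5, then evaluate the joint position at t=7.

y_0 = S_0(0) = a_0 = 4
y_1 = S_1(0) = a_1 = 3
y_2 = S_2(0) = a_2 = -3
y_3 = S_3(0) = a_3 = 3
y_4 = S_4(0) = a_4 = -5
y_5 = S_4(2) = 4
t_q=7 is in segment 4 (τ=1); S_4(τ)=-63/25

y_0=4 y_1=3 y_2=-3 y_3=3 y_4=-5 y_5=4
S(7) = -63/25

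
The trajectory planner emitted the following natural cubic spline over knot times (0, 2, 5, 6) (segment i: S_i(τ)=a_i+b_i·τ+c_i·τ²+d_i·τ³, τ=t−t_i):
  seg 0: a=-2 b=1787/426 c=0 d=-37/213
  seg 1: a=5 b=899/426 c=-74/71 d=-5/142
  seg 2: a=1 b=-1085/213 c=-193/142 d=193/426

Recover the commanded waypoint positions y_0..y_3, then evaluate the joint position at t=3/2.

y_0 = S_0(0) = a_0 = -2
y_1 = S_1(0) = a_1 = 5
y_2 = S_2(0) = a_2 = 1
y_3 = S_2(1) = -5
t_q=3/2 is in segment 0 (τ=3/2); S_0(τ)=2105/568

y_0=-2 y_1=5 y_2=1 y_3=-5
S(3/2) = 2105/568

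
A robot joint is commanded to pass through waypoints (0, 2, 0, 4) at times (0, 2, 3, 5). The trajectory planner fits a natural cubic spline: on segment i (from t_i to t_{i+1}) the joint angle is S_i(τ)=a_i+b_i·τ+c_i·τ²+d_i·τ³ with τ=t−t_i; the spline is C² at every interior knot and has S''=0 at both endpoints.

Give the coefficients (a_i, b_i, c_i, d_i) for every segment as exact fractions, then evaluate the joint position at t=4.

  seg 0: a=0 b=79/35 c=0 d=-11/35
  seg 1: a=2 b=-53/35 c=-66/35 d=7/5
  seg 2: a=0 b=-38/35 c=81/35 d=-27/70
S(4) = 59/70

Δ: Δ0=1, Δ1=-2, Δ2=2
row 1: diag=6, rhs=-18; c'=1/6, d'=-3
row 2: denom=6−1·1/6=35/6; d'=(24−1·-3)/(35/6)=162/35
back: M2=162/35
back: M1=-3−1/6·162/35=-132/35
M: M0=0, M1=-132/35, M2=162/35, M3=0
seg 0: a=0, c=M0/2=0, d=(M1−M0)/(6·2)=-11/35, b=Δ0−h0·(2M0+M1)/6=79/35
seg 1: a=2, c=M1/2=-66/35, d=(M2−M1)/(6·1)=7/5, b=Δ1−h1·(2M1+M2)/6=-53/35
seg 2: a=0, c=M2/2=81/35, d=(M3−M2)/(6·2)=-27/70, b=Δ2−h2·(2M2+M3)/6=-38/35
t_q=4 → seg 2, τ=1; S=0+-38/35·τ+81/35·τ²+-27/70·τ³=59/70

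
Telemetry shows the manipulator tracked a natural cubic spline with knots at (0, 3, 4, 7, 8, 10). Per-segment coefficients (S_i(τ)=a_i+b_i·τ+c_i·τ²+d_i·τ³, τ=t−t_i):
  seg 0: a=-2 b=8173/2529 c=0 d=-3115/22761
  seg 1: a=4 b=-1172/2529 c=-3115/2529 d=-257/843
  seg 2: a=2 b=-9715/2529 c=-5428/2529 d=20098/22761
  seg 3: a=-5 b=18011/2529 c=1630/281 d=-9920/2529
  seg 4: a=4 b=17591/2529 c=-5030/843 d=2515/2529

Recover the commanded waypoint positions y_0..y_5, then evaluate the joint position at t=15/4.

y_0 = S_0(0) = a_0 = -2
y_1 = S_1(0) = a_1 = 4
y_2 = S_2(0) = a_2 = 2
y_3 = S_3(0) = a_3 = -5
y_4 = S_4(0) = a_4 = 4
y_5 = S_4(2) = 2
t_q=15/4 is in segment 1 (τ=3/4); S_1(τ)=152737/53952

y_0=-2 y_1=4 y_2=2 y_3=-5 y_4=4 y_5=2
S(15/4) = 152737/53952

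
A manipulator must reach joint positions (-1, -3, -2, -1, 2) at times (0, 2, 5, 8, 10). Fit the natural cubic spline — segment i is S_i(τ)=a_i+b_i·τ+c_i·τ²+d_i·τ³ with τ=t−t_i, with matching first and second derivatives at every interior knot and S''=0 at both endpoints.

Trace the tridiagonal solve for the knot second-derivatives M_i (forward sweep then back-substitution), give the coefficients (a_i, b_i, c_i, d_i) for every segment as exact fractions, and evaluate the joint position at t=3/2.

  seg 0: a=-1 b=-1337/1020 c=0 d=317/4080
  seg 1: a=-3 b=-193/510 c=317/680 d=-467/6120
  seg 2: a=-2 b=43/120 c=-15/68 d=433/6120
  seg 3: a=-1 b=241/255 c=283/680 d=-283/4080
S(3/2) = -29419/10880

Δ: Δ0=-1, Δ1=1/3, Δ2=1/3, Δ3=3/2
row 1: diag=10, rhs=8; c'=3/10, d'=4/5
row 2: denom=12−3·3/10=111/10; d'=(0−3·4/5)/(111/10)=-8/37
row 3: denom=10−3·10/37=340/37; d'=(7−3·-8/37)/(340/37)=283/340
back: M3=283/340
back: M2=-8/37−10/37·283/340=-15/34
back: M1=4/5−3/10·-15/34=317/340
M: M0=0, M1=317/340, M2=-15/34, M3=283/340, M4=0
seg 0: a=-1, c=M0/2=0, d=(M1−M0)/(6·2)=317/4080, b=Δ0−h0·(2M0+M1)/6=-1337/1020
seg 1: a=-3, c=M1/2=317/680, d=(M2−M1)/(6·3)=-467/6120, b=Δ1−h1·(2M1+M2)/6=-193/510
seg 2: a=-2, c=M2/2=-15/68, d=(M3−M2)/(6·3)=433/6120, b=Δ2−h2·(2M2+M3)/6=43/120
seg 3: a=-1, c=M3/2=283/680, d=(M4−M3)/(6·2)=-283/4080, b=Δ3−h3·(2M3+M4)/6=241/255
t_q=3/2 → seg 0, τ=3/2; S=-1+-1337/1020·τ+0·τ²+317/4080·τ³=-29419/10880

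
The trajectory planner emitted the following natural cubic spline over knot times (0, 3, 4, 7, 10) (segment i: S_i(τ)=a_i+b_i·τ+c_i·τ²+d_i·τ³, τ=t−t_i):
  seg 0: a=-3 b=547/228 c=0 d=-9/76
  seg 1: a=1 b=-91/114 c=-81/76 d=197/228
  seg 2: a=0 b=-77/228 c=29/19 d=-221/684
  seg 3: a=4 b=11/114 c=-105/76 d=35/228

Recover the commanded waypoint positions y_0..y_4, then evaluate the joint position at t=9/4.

y_0=-3 y_1=1 y_2=0 y_3=4 y_4=-4
S(9/4) = 5103/4864

y_0 = S_0(0) = a_0 = -3
y_1 = S_1(0) = a_1 = 1
y_2 = S_2(0) = a_2 = 0
y_3 = S_3(0) = a_3 = 4
y_4 = S_3(3) = -4
t_q=9/4 is in segment 0 (τ=9/4); S_0(τ)=5103/4864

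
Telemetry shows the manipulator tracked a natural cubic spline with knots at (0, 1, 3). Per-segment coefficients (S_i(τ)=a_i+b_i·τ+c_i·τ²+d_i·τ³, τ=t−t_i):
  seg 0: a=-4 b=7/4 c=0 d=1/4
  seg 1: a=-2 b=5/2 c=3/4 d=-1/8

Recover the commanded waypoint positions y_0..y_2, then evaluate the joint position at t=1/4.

y_0=-4 y_1=-2 y_2=5
S(1/4) = -911/256

y_0 = S_0(0) = a_0 = -4
y_1 = S_1(0) = a_1 = -2
y_2 = S_1(2) = 5
t_q=1/4 is in segment 0 (τ=1/4); S_0(τ)=-911/256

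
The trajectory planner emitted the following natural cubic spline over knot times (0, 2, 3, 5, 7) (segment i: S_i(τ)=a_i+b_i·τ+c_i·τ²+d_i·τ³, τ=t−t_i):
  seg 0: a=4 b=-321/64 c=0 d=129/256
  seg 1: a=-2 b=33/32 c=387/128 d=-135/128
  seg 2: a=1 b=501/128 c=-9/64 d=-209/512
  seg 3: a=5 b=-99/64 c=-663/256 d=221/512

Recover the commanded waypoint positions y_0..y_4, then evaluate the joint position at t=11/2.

y_0 = S_0(0) = a_0 = 4
y_1 = S_1(0) = a_1 = -2
y_2 = S_2(0) = a_2 = 1
y_3 = S_3(0) = a_3 = 5
y_4 = S_3(2) = -5
t_q=11/2 is in segment 3 (τ=1/2); S_3(τ)=14881/4096

y_0=4 y_1=-2 y_2=1 y_3=5 y_4=-5
S(11/2) = 14881/4096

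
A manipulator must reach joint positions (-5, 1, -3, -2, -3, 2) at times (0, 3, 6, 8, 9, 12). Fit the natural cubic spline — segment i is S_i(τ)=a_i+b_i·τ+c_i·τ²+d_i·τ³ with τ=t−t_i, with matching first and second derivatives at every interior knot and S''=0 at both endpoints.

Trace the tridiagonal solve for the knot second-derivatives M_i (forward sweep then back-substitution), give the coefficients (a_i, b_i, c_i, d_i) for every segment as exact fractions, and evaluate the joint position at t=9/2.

Δ: Δ0=2, Δ1=-4/3, Δ2=1/2, Δ3=-1, Δ4=5/3
row 1: diag=12, rhs=-20; c'=1/4, d'=-5/3
row 2: denom=10−3·1/4=37/4; d'=(11−3·-5/3)/(37/4)=64/37
row 3: denom=6−2·8/37=206/37; d'=(-9−2·64/37)/(206/37)=-461/206
row 4: denom=8−1·37/206=1611/206; d'=(16−1·-461/206)/(1611/206)=3757/1611
back: M4=3757/1611
back: M3=-461/206−37/206·3757/1611=-4280/1611
back: M2=64/37−8/37·-4280/1611=3712/1611
back: M1=-5/3−1/4·3712/1611=-3613/1611
M: M0=0, M1=-3613/1611, M2=3712/1611, M3=-4280/1611, M4=3757/1611, M5=0
seg 0: a=-5, c=M0/2=0, d=(M1−M0)/(6·3)=-3613/28998, b=Δ0−h0·(2M0+M1)/6=10057/3222
seg 1: a=1, c=M1/2=-3613/3222, d=(M2−M1)/(6·3)=7325/28998, b=Δ1−h1·(2M1+M2)/6=-391/1611
seg 2: a=-3, c=M2/2=1856/1611, d=(M3−M2)/(6·2)=-74/179, b=Δ2−h2·(2M2+M3)/6=-485/3222
seg 3: a=-2, c=M3/2=-2140/1611, d=(M4−M3)/(6·1)=893/1074, b=Δ3−h3·(2M3+M4)/6=-1621/3222
seg 4: a=-3, c=M4/2=3757/3222, d=(M5−M4)/(6·3)=-3757/28998, b=Δ4−h4·(2M4+M5)/6=-1072/1611
t_q=9/2 → seg 1, τ=3/2; S=1+-391/1611·τ+-3613/3222·τ²+7325/28998·τ³=-2963/2864

  seg 0: a=-5 b=10057/3222 c=0 d=-3613/28998
  seg 1: a=1 b=-391/1611 c=-3613/3222 d=7325/28998
  seg 2: a=-3 b=-485/3222 c=1856/1611 d=-74/179
  seg 3: a=-2 b=-1621/3222 c=-2140/1611 d=893/1074
  seg 4: a=-3 b=-1072/1611 c=3757/3222 d=-3757/28998
S(9/2) = -2963/2864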